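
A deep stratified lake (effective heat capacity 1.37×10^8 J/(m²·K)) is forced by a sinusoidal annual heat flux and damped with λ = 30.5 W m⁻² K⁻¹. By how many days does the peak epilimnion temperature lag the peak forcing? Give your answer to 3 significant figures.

42.4 days

Areal heat capacity C = 1.37×10^8 J/(m²·K) (given).
ω = 2π / 3.15×10^7 s = 1.99×10^-7 s⁻¹.
Phase lag φ = arctan(Cω/λ) = arctan(27.3/30.5) = 0.730 rad.
Time lag = φ / ω = 0.730 / 1.99×10^-7 = 3.66×10^6 s = 42.4 days.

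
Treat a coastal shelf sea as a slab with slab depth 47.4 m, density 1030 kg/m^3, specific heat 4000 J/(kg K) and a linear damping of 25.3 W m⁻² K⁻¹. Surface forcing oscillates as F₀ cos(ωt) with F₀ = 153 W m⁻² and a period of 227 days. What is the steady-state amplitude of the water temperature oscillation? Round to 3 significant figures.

2.27 K

Areal heat capacity C = ρ c_p D = 1030 × 4000 × 47.4 = 1.95×10^8 J/(m²·K).
Angular frequency ω = 2π / T = 2π / 1.96×10^7 s = 3.20×10^-7 s⁻¹.
√((Cω)² + λ²) = √((62.6)² + 25.3²) = 67.5 W/(m²·K).
Amplitude A = F₀ / √((Cω)²+λ²) = 153 / 67.5 = 2.27 K.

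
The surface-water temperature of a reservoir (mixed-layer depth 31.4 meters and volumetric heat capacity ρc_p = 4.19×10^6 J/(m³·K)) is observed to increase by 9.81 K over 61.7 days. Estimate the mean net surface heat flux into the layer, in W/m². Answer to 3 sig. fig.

Areal heat capacity C = ρc_p × D = 4.19×10^6 × 31.4 = 1.32×10^8 J/(m²·K).
Required heat per unit area: Q = C ΔT = 1.32×10^8 × 9.81 = 1.29×10^9 J/m².
Flux F = Q / Δt = 1.29×10^9 / 5.33×10^6 s = 242 W/m².

242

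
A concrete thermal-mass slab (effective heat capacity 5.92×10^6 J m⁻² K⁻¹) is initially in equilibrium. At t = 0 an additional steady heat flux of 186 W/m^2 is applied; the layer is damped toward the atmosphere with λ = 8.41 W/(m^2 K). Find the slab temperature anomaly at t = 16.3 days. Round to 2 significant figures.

19 K

Areal heat capacity C = 5.92×10^6 J m⁻² K⁻¹ (given).
τ = C / λ = 5.92×10^6 / 8.41 = 7.04×10^5 s.
Equilibrium anomaly ΔT_eq = F / λ = 186 / 8.41 = 22.1 K.
t = 16.3 days = 1.41×10^6 s, so t/τ = 2.00.
ΔT(t) = ΔT_eq (1 − e^(−t/τ)) = 22.1 × (1 − e^−2.00) = 19.1 K.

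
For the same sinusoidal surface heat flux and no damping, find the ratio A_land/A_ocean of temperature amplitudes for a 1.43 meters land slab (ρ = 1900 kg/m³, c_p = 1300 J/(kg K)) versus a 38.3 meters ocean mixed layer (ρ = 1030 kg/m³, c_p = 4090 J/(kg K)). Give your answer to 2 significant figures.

46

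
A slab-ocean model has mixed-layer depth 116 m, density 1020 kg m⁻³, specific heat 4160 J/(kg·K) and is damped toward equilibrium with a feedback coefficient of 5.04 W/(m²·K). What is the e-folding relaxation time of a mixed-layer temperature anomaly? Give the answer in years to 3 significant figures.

3.09 years

Areal heat capacity C = ρ c_p D = 1020 × 4160 × 116 = 4.92×10^8 J/(m²·K).
Relaxation time τ = C / λ = 4.92×10^8 / 5.04 = 9.77×10^7 s.
In years: 9.77×10^7 s / (3.156×10^7 s/year) = 3.09 years.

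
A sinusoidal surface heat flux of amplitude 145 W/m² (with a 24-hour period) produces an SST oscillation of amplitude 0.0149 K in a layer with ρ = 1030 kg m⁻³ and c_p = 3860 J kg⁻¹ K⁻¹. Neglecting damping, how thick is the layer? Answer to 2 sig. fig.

34 m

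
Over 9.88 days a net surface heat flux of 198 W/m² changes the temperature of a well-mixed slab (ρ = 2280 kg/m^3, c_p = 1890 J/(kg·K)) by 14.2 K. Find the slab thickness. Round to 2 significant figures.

Heat input Q = F Δt = 198 × 8.54×10^5 s = 1.69×10^8 J/m².
Required areal heat capacity C = Q / ΔT = 1.19×10^7 J/(m²·K).
Depth D = C / (ρ c_p) = 1.19×10^7 / (2280 × 1890) = 2.76 m.

2.8 m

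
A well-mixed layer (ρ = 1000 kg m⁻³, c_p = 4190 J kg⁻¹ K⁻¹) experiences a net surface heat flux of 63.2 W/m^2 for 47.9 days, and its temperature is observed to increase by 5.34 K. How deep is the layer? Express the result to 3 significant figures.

Heat input Q = F Δt = 63.2 × 4.14×10^6 s = 2.62×10^8 J/m².
Required areal heat capacity C = Q / ΔT = 4.90×10^7 J/(m²·K).
Depth D = C / (ρ c_p) = 4.90×10^7 / (1000 × 4190) = 11.7 m.

11.7 m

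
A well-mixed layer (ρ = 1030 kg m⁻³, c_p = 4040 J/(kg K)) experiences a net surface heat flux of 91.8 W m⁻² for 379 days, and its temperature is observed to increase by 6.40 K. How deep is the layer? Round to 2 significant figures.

110 m

Heat input Q = F Δt = 91.8 × 3.27×10^7 s = 3.01×10^9 J/m².
Required areal heat capacity C = Q / ΔT = 4.70×10^8 J/(m²·K).
Depth D = C / (ρ c_p) = 4.70×10^8 / (1030 × 4040) = 113 m.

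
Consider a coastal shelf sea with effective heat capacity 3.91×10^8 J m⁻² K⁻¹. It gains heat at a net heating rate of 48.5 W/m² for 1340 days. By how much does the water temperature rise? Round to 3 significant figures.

14.4 K

Areal heat capacity C = 3.91×10^8 J m⁻² K⁻¹ (given).
Net heat input Q = F Δt = 48.5 × (1340 days × 86400 s/day) = 5.62×10^9 J/m².
ΔT = Q / C = 5.62×10^9 / 3.91×10^8 = 14.4 K.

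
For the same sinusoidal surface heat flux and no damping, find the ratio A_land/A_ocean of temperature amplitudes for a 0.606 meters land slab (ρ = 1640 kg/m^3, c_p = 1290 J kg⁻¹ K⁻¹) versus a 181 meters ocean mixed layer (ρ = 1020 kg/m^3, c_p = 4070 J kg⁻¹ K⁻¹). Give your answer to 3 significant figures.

C_ocean = 1020 × 4070 × 181 = 7.51×10^8 J/(m²·K).
C_land = 1640 × 1290 × 0.606 = 1.28×10^6 J/(m²·K).
Undamped amplitude ∝ 1/C, so A_land/A_ocean = C_ocean/C_land = 586.

586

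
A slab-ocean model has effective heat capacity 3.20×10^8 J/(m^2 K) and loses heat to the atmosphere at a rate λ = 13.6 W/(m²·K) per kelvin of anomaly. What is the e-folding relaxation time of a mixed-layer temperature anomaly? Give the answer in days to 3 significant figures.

Areal heat capacity C = 3.20×10^8 J/(m^2 K) (given).
Relaxation time τ = C / λ = 3.20×10^8 / 13.6 = 2.35×10^7 s.
In days: 2.35×10^7 s / (86400 s/day) = 272 days.

272 days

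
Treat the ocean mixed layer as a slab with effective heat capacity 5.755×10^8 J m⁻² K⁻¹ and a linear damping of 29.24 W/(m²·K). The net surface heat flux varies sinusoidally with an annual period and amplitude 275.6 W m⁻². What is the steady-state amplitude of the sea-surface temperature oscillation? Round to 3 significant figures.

Areal heat capacity C = 5.755×10^8 J m⁻² K⁻¹ (given).
Angular frequency ω = 2π / T = 2π / 3.15×10^7 s = 1.99×10^-7 s⁻¹.
√((Cω)² + λ²) = √((115)² + 29.24²) = 118 W/(m²·K).
Amplitude A = F₀ / √((Cω)²+λ²) = 275.6 / 118 = 2.33 K.

2.33 K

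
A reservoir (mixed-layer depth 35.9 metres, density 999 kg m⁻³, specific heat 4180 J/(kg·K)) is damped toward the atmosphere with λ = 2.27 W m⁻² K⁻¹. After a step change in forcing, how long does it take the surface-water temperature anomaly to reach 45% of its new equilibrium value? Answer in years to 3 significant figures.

Areal heat capacity C = ρ c_p D = 999 × 4180 × 35.9 = 1.50×10^8 J/(m²·K).
τ = C / λ = 1.50×10^8 / 2.27 = 6.60×10^7 s.
Fraction reached: 1 − e^(−t/τ) = 0.45 ⇒ t = −τ ln(1 − 0.45) = τ × 0.598.
t = 3.95×10^7 s = 1.25 years.

1.25 years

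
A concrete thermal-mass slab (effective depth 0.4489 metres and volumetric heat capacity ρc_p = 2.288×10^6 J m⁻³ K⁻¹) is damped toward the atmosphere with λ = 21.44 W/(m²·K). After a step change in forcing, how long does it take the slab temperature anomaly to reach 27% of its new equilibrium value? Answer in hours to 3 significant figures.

4.19 hours

Areal heat capacity C = ρc_p × D = 2.288×10^6 × 0.4489 = 1.03×10^6 J/(m^2 K).
τ = C / λ = 1.03×10^6 / 21.44 = 47900 s.
Fraction reached: 1 − e^(−t/τ) = 0.27 ⇒ t = −τ ln(1 − 0.27) = τ × 0.315.
t = 15100 s = 4.19 hours.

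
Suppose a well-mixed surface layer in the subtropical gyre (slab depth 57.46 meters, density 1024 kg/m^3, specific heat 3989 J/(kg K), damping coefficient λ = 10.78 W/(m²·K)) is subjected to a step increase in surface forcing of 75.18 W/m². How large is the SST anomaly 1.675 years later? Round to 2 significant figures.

Areal heat capacity C = ρ c_p D = 1024 × 3989 × 57.46 = 2.35×10^8 J/(m^2 K).
τ = C / λ = 2.35×10^8 / 10.78 = 2.18×10^7 s.
Equilibrium anomaly ΔT_eq = F / λ = 75.18 / 10.78 = 6.97 K.
t = 1.675 years = 5.29×10^7 s, so t/τ = 2.43.
ΔT(t) = ΔT_eq (1 − e^(−t/τ)) = 6.97 × (1 − e^−2.43) = 6.36 K.

6.4 K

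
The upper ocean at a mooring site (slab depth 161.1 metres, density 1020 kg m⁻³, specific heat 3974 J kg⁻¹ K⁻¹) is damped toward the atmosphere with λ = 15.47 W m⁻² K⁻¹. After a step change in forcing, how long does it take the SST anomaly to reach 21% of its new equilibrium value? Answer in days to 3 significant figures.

Areal heat capacity C = ρ c_p D = 1020 × 3974 × 161.1 = 6.53×10^8 J m⁻² K⁻¹.
τ = C / λ = 6.53×10^8 / 15.47 = 4.22×10^7 s.
Fraction reached: 1 − e^(−t/τ) = 0.21 ⇒ t = −τ ln(1 − 0.21) = τ × 0.236.
t = 9.95×10^6 s = 115 days.

115 days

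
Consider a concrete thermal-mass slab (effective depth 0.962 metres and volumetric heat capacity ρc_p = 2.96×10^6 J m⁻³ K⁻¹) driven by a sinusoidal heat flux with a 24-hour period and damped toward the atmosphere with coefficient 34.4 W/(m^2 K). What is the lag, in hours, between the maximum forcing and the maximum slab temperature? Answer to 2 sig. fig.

5.4 hours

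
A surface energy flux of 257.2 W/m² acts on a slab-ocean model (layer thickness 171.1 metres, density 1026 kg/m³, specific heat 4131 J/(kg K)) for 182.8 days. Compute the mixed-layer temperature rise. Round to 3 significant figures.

Areal heat capacity C = ρ c_p D = 1026 × 4131 × 171.1 = 7.25×10^8 J/(m^2 K).
Net heat input Q = F Δt = 257.2 × (182.8 days × 86400 s/day) = 4.06×10^9 J/m².
ΔT = Q / C = 4.06×10^9 / 7.25×10^8 = 5.60 K.

5.60 K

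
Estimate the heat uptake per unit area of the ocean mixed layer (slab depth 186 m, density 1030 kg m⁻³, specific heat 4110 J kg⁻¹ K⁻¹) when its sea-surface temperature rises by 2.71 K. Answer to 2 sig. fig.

Areal heat capacity C = ρ c_p D = 1030 × 4110 × 186 = 7.87×10^8 J/(m²·K).
ΔQ = C ΔT = 7.87×10^8 × 2.71 = 2.13×10^9 J/m².

2.1×10^9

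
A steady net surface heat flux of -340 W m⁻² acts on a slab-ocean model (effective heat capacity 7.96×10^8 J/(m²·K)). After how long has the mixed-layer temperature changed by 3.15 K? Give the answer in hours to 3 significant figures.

2050 hours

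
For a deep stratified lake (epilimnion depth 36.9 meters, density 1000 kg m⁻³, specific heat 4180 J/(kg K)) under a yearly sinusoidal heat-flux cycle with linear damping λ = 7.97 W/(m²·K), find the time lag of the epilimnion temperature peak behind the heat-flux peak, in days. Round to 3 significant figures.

Areal heat capacity C = ρ c_p D = 1000 × 4180 × 36.9 = 1.54×10^8 J/(m^2 K).
ω = 2π / 3.15×10^7 s = 1.99×10^-7 s⁻¹.
Phase lag φ = arctan(Cω/λ) = arctan(30.7/7.97) = 1.32 rad.
Time lag = φ / ω = 1.32 / 1.99×10^-7 = 6.61×10^6 s = 76.5 days.

76.5 days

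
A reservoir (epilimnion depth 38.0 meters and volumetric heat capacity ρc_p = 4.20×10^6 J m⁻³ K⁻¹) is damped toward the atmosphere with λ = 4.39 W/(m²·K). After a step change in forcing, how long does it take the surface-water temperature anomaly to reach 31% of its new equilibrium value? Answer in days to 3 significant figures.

Areal heat capacity C = ρc_p × D = 4.20×10^6 × 38.0 = 1.60×10^8 J/(m²·K).
τ = C / λ = 1.60×10^8 / 4.39 = 3.64×10^7 s.
Fraction reached: 1 − e^(−t/τ) = 0.31 ⇒ t = −τ ln(1 − 0.31) = τ × 0.371.
t = 1.35×10^7 s = 156 days.

156 days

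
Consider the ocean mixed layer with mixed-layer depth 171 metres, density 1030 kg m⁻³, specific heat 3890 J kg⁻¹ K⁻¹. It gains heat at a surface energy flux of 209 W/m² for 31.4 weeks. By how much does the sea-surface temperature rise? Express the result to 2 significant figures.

5.8 K

Areal heat capacity C = ρ c_p D = 1030 × 3890 × 171 = 6.85×10^8 J/(m²·K).
Net heat input Q = F Δt = 209 × (31.4 weeks × 6.048×10^5 s/week) = 3.97×10^9 J/m².
ΔT = Q / C = 3.97×10^9 / 6.85×10^8 = 5.79 K.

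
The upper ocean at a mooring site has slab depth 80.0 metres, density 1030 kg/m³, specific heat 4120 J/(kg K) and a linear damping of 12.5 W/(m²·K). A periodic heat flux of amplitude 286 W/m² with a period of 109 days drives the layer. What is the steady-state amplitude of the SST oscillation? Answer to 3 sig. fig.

1.26 K

Areal heat capacity C = ρ c_p D = 1030 × 4120 × 80.0 = 3.39×10^8 J m⁻² K⁻¹.
Angular frequency ω = 2π / T = 2π / 9.42×10^6 s = 6.67×10^-7 s⁻¹.
√((Cω)² + λ²) = √((226)² + 12.5²) = 227 W/(m²·K).
Amplitude A = F₀ / √((Cω)²+λ²) = 286 / 227 = 1.26 K.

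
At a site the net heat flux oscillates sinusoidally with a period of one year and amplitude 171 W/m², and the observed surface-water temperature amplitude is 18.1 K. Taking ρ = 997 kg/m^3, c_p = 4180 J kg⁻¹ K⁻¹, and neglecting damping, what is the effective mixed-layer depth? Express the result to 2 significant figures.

ω = 2π / 3.15×10^7 s = 1.99×10^-7 s⁻¹.
Required C = F₀ / (A ω) = 171 / (18.1 × 1.99×10^-7) = 4.74×10^7 J/(m²·K).
D = C / (ρ c_p) = 4.74×10^7 / (997 × 4180) = 11.4 m.

11 m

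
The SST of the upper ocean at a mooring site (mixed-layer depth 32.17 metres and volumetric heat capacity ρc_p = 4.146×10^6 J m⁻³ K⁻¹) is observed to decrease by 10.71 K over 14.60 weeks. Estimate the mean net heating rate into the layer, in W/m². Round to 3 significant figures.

-162

Areal heat capacity C = ρc_p × D = 4.146×10^6 × 32.17 = 1.33×10^8 J/(m²·K).
Required heat per unit area: Q = C ΔT = 1.33×10^8 × -10.71 = -1.43×10^9 J/m².
Flux F = Q / Δt = -1.43×10^9 / 8.83×10^6 s = -162 W/m².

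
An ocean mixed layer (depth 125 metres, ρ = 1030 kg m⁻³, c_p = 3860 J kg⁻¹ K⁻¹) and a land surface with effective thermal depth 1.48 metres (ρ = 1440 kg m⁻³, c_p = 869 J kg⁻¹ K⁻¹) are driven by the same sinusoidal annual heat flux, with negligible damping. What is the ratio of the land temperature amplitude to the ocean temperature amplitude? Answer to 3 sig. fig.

C_ocean = 1030 × 3860 × 125 = 4.97×10^8 J/(m²·K).
C_land = 1440 × 869 × 1.48 = 1.85×10^6 J/(m²·K).
Undamped amplitude ∝ 1/C, so A_land/A_ocean = C_ocean/C_land = 268.

268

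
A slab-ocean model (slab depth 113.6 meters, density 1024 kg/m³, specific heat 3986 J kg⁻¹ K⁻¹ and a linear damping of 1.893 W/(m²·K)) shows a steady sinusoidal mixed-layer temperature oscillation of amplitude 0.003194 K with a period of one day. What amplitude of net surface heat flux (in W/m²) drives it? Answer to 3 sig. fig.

Areal heat capacity C = ρ c_p D = 1024 × 3986 × 113.6 = 4.64×10^8 J/(m²·K).
ω = 2π / 86400 s = 7.27×10^-5 s⁻¹.
√((Cω)² + λ²) = √((33700)² + 1.893²) = 33700 W/(m²·K).
F₀ = A × √((Cω)²+λ²) = 0.003194 × 33700 = 108 W/m².

108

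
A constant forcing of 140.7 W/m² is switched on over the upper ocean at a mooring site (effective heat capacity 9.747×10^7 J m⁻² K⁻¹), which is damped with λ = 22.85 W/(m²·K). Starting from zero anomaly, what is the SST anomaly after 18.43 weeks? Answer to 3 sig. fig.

5.71 K

Areal heat capacity C = 9.747×10^7 J m⁻² K⁻¹ (given).
τ = C / λ = 9.75×10^7 / 22.85 = 4.27×10^6 s.
Equilibrium anomaly ΔT_eq = F / λ = 140.7 / 22.85 = 6.16 K.
t = 18.43 weeks = 1.11×10^7 s, so t/τ = 2.61.
ΔT(t) = ΔT_eq (1 − e^(−t/τ)) = 6.16 × (1 − e^−2.61) = 5.71 K.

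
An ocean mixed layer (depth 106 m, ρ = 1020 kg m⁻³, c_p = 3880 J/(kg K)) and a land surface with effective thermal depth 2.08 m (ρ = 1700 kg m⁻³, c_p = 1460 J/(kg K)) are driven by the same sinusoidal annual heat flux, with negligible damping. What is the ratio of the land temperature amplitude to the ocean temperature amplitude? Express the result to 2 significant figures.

C_ocean = 1020 × 3880 × 106 = 4.20×10^8 J/(m²·K).
C_land = 1700 × 1460 × 2.08 = 5.16×10^6 J/(m²·K).
Undamped amplitude ∝ 1/C, so A_land/A_ocean = C_ocean/C_land = 81.3.

81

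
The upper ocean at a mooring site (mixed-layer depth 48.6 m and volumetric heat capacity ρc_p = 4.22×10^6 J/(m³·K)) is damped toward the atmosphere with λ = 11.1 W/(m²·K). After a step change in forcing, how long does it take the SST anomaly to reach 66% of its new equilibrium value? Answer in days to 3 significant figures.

Areal heat capacity C = ρc_p × D = 4.22×10^6 × 48.6 = 2.05×10^8 J/(m²·K).
τ = C / λ = 2.05×10^8 / 11.1 = 1.85×10^7 s.
Fraction reached: 1 − e^(−t/τ) = 0.66 ⇒ t = −τ ln(1 − 0.66) = τ × 1.08.
t = 1.99×10^7 s = 231 days.

231 days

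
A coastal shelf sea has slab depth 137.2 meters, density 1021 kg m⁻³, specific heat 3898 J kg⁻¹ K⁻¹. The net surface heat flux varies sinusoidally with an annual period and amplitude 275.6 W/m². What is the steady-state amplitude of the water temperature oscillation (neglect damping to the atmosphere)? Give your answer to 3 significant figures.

Areal heat capacity C = ρ c_p D = 1021 × 3898 × 137.2 = 5.46×10^8 J/(m^2 K).
Angular frequency ω = 2π / T = 2π / 3.15×10^7 s = 1.99×10^-7 s⁻¹.
Cω = 5.46×10^8 × 1.99×10^-7 = 109 W/(m²·K).
Amplitude A = F₀ / (Cω) = 275.6 / 109 = 2.53 K.

2.53 K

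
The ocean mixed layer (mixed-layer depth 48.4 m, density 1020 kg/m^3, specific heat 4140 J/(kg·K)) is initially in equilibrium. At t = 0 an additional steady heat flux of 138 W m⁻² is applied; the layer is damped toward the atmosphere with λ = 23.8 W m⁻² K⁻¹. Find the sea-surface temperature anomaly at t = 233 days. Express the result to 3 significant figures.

5.24 K

Areal heat capacity C = ρ c_p D = 1020 × 4140 × 48.4 = 2.04×10^8 J/(m²·K).
τ = C / λ = 2.04×10^8 / 23.8 = 8.59×10^6 s.
Equilibrium anomaly ΔT_eq = F / λ = 138 / 23.8 = 5.80 K.
t = 233 days = 2.01×10^7 s, so t/τ = 2.34.
ΔT(t) = ΔT_eq (1 − e^(−t/τ)) = 5.80 × (1 − e^−2.34) = 5.24 K.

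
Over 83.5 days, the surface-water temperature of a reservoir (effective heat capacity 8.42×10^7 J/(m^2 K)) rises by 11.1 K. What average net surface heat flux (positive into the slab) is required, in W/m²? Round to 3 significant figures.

Areal heat capacity C = 8.42×10^7 J/(m^2 K) (given).
Required heat per unit area: Q = C ΔT = 8.42×10^7 × 11.1 = 9.35×10^8 J/m².
Flux F = Q / Δt = 9.35×10^8 / 7.21×10^6 s = 130 W/m².

130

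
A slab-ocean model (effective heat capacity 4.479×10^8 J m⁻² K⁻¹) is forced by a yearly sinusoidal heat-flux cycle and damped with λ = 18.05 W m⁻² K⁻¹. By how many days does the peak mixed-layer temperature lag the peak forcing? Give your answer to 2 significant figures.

80 days

Areal heat capacity C = 4.479×10^8 J m⁻² K⁻¹ (given).
ω = 2π / 3.15×10^7 s = 1.99×10^-7 s⁻¹.
Phase lag φ = arctan(Cω/λ) = arctan(89.2/18.05) = 1.37 rad.
Time lag = φ / ω = 1.37 / 1.99×10^-7 = 6.88×10^6 s = 79.7 days.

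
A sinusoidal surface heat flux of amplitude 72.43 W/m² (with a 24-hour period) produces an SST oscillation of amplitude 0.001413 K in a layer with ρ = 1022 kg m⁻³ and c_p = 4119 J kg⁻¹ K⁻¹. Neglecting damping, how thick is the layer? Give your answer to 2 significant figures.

170 m

ω = 2π / 86400 s = 7.27×10^-5 s⁻¹.
Required C = F₀ / (A ω) = 72.43 / (0.001413 × 7.27×10^-5) = 7.05×10^8 J/(m²·K).
D = C / (ρ c_p) = 7.05×10^8 / (1022 × 4119) = 167 m.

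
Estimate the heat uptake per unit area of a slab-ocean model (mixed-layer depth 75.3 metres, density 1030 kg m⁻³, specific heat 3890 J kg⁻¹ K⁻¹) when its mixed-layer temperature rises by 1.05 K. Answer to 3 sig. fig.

Areal heat capacity C = ρ c_p D = 1030 × 3890 × 75.3 = 3.02×10^8 J/(m^2 K).
ΔQ = C ΔT = 3.02×10^8 × 1.05 = 3.17×10^8 J/m².

3.17×10^8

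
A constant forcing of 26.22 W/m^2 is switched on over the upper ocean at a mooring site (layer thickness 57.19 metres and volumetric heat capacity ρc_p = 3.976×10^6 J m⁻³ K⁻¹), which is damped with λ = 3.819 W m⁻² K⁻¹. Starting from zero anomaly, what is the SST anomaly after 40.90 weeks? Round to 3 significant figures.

2.33 K

Areal heat capacity C = ρc_p × D = 3.976×10^6 × 57.19 = 2.27×10^8 J/(m^2 K).
τ = C / λ = 2.27×10^8 / 3.819 = 5.95×10^7 s.
Equilibrium anomaly ΔT_eq = F / λ = 26.22 / 3.819 = 6.87 K.
t = 40.90 weeks = 2.47×10^7 s, so t/τ = 0.415.
ΔT(t) = ΔT_eq (1 − e^(−t/τ)) = 6.87 × (1 − e^−0.415) = 2.33 K.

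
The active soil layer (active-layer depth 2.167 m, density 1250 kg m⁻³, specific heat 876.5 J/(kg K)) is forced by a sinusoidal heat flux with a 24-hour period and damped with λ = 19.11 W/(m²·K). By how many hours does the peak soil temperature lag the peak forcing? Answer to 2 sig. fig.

Areal heat capacity C = ρ c_p D = 1250 × 876.5 × 2.167 = 2.37×10^6 J/(m²·K).
ω = 2π / 86400 s = 7.27×10^-5 s⁻¹.
Phase lag φ = arctan(Cω/λ) = arctan(173/19.11) = 1.46 rad.
Time lag = φ / ω = 1.46 / 7.27×10^-5 = 20100 s = 5.58 hours.

5.6 hours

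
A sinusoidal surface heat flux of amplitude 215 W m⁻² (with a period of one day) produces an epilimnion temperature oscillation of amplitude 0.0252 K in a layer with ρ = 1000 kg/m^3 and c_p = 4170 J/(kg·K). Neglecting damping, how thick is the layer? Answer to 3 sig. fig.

28.1 m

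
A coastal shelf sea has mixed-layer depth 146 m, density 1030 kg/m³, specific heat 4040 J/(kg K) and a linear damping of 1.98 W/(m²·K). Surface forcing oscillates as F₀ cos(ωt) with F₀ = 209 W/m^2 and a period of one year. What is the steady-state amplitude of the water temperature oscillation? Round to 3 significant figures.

1.73 K

Areal heat capacity C = ρ c_p D = 1030 × 4040 × 146 = 6.08×10^8 J/(m²·K).
Angular frequency ω = 2π / T = 2π / 3.15×10^7 s = 1.99×10^-7 s⁻¹.
√((Cω)² + λ²) = √((121)² + 1.98²) = 121 W/(m²·K).
Amplitude A = F₀ / √((Cω)²+λ²) = 209 / 121 = 1.73 K.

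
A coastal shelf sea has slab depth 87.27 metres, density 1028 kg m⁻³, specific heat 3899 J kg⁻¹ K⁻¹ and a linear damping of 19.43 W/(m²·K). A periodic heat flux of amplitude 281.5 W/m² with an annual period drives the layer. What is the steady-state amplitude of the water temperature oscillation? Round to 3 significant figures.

Areal heat capacity C = ρ c_p D = 1028 × 3899 × 87.27 = 3.50×10^8 J m⁻² K⁻¹.
Angular frequency ω = 2π / T = 2π / 3.15×10^7 s = 1.99×10^-7 s⁻¹.
√((Cω)² + λ²) = √((69.7)² + 19.43²) = 72.4 W/(m²·K).
Amplitude A = F₀ / √((Cω)²+λ²) = 281.5 / 72.4 = 3.89 K.

3.89 K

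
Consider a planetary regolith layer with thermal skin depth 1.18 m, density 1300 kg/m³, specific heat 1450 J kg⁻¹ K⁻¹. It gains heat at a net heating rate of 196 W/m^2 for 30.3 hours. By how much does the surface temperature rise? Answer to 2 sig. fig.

Areal heat capacity C = ρ c_p D = 1300 × 1450 × 1.18 = 2.22×10^6 J/(m^2 K).
Net heat input Q = F Δt = 196 × (30.3 hours × 3600 s/hour) = 2.14×10^7 J/m².
ΔT = Q / C = 2.14×10^7 / 2.22×10^6 = 9.61 K.

9.6 K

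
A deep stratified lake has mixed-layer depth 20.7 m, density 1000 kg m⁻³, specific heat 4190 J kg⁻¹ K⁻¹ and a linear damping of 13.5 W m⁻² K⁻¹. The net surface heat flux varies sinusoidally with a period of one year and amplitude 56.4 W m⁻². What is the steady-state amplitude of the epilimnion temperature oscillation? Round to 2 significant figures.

2.6 K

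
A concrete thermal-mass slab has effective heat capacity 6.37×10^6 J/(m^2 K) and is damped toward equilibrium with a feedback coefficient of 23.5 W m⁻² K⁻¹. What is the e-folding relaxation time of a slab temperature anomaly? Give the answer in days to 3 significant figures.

3.14 days

Areal heat capacity C = 6.37×10^6 J/(m^2 K) (given).
Relaxation time τ = C / λ = 6.37×10^6 / 23.5 = 2.71×10^5 s.
In days: 2.71×10^5 s / (86400 s/day) = 3.14 days.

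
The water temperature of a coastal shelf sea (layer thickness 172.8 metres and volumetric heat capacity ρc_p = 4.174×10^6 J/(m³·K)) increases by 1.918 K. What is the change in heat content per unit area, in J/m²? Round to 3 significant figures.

Areal heat capacity C = ρc_p × D = 4.174×10^6 × 172.8 = 7.21×10^8 J/(m^2 K).
ΔQ = C ΔT = 7.21×10^8 × 1.918 = 1.38×10^9 J/m².

1.38×10^9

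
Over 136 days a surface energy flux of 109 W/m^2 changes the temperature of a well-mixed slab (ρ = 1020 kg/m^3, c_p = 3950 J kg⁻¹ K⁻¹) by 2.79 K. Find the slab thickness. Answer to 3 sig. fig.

114 m

Heat input Q = F Δt = 109 × 1.18×10^7 s = 1.28×10^9 J/m².
Required areal heat capacity C = Q / ΔT = 4.59×10^8 J/(m²·K).
Depth D = C / (ρ c_p) = 4.59×10^8 / (1020 × 3950) = 114 m.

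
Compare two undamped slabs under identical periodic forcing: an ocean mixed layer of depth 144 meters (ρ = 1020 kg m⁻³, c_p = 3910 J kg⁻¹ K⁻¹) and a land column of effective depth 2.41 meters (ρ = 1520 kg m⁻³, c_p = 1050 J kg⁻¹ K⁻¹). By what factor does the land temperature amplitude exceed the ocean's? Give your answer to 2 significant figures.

150

C_ocean = 1020 × 3910 × 144 = 5.74×10^8 J/(m²·K).
C_land = 1520 × 1050 × 2.41 = 3.85×10^6 J/(m²·K).
Undamped amplitude ∝ 1/C, so A_land/A_ocean = C_ocean/C_land = 149.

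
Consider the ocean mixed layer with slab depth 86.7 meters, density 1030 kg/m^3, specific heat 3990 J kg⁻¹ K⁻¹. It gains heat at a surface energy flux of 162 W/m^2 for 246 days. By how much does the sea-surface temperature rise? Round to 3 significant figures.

9.66 K

Areal heat capacity C = ρ c_p D = 1030 × 3990 × 86.7 = 3.56×10^8 J/(m²·K).
Net heat input Q = F Δt = 162 × (246 days × 86400 s/day) = 3.44×10^9 J/m².
ΔT = Q / C = 3.44×10^9 / 3.56×10^8 = 9.66 K.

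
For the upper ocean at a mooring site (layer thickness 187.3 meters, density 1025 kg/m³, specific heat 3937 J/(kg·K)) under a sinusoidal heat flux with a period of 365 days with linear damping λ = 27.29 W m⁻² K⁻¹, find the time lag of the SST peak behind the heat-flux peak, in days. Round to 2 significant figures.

81 days

Areal heat capacity C = ρ c_p D = 1025 × 3937 × 187.3 = 7.56×10^8 J m⁻² K⁻¹.
ω = 2π / 3.15×10^7 s = 1.99×10^-7 s⁻¹.
Phase lag φ = arctan(Cω/λ) = arctan(151/27.29) = 1.39 rad.
Time lag = φ / ω = 1.39 / 1.99×10^-7 = 6.98×10^6 s = 80.8 days.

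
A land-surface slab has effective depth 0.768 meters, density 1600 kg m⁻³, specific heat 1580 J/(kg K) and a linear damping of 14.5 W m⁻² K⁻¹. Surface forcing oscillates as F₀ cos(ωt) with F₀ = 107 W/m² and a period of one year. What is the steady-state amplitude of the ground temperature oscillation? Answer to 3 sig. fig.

Areal heat capacity C = ρ c_p D = 1600 × 1580 × 0.768 = 1.94×10^6 J m⁻² K⁻¹.
Angular frequency ω = 2π / T = 2π / 3.15×10^7 s = 1.99×10^-7 s⁻¹.
√((Cω)² + λ²) = √((0.387)² + 14.5²) = 14.5 W/(m²·K).
Amplitude A = F₀ / √((Cω)²+λ²) = 107 / 14.5 = 7.38 K.

7.38 K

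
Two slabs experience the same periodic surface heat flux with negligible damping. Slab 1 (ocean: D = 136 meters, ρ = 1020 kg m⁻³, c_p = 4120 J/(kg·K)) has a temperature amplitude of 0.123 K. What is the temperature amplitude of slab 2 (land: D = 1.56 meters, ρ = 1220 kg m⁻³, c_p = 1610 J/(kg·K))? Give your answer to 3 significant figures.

C_ocean = 5.72×10^8 J/(m²·K); C_land = 3.06×10^6 J/(m²·K).
A ∝ 1/C ⇒ A_land = A_ocean × C_ocean/C_land = 0.123 × 187 = 22.9 K.

22.9 K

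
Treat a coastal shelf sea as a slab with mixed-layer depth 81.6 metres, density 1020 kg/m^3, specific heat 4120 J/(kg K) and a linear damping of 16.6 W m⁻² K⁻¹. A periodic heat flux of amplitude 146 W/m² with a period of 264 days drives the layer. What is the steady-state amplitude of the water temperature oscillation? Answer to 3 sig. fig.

1.52 K

Areal heat capacity C = ρ c_p D = 1020 × 4120 × 81.6 = 3.43×10^8 J/(m^2 K).
Angular frequency ω = 2π / T = 2π / 2.28×10^7 s = 2.75×10^-7 s⁻¹.
√((Cω)² + λ²) = √((94.5)² + 16.6²) = 95.9 W/(m²·K).
Amplitude A = F₀ / √((Cω)²+λ²) = 146 / 95.9 = 1.52 K.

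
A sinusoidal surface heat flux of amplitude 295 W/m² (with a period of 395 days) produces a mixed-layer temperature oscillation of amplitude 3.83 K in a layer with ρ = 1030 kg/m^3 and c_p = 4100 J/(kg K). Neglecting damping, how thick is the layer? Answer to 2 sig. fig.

ω = 2π / 3.41×10^7 s = 1.84×10^-7 s⁻¹.
Required C = F₀ / (A ω) = 295 / (3.83 × 1.84×10^-7) = 4.18×10^8 J/(m²·K).
D = C / (ρ c_p) = 4.18×10^8 / (1030 × 4100) = 99.1 m.

99 m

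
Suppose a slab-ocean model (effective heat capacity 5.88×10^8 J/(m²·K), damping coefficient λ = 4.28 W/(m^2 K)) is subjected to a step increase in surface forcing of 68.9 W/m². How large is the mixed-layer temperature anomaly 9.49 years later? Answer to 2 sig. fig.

14 K

Areal heat capacity C = 5.88×10^8 J/(m²·K) (given).
τ = C / λ = 5.88×10^8 / 4.28 = 1.37×10^8 s.
Equilibrium anomaly ΔT_eq = F / λ = 68.9 / 4.28 = 16.1 K.
t = 9.49 years = 2.99×10^8 s, so t/τ = 2.18.
ΔT(t) = ΔT_eq (1 − e^(−t/τ)) = 16.1 × (1 − e^−2.18) = 14.3 K.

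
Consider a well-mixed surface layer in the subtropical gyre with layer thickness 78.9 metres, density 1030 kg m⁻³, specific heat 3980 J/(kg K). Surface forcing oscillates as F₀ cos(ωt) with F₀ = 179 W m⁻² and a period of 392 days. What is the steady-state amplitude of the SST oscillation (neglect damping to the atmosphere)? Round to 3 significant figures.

2.98 K

Areal heat capacity C = ρ c_p D = 1030 × 3980 × 78.9 = 3.23×10^8 J/(m^2 K).
Angular frequency ω = 2π / T = 2π / 3.39×10^7 s = 1.86×10^-7 s⁻¹.
Cω = 3.23×10^8 × 1.86×10^-7 = 60.0 W/(m²·K).
Amplitude A = F₀ / (Cω) = 179 / 60.0 = 2.98 K.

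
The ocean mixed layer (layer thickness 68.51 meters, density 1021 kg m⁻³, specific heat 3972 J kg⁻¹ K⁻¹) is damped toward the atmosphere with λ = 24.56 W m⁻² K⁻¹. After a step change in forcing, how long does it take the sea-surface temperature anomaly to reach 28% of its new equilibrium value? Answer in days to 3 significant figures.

Areal heat capacity C = ρ c_p D = 1021 × 3972 × 68.51 = 2.78×10^8 J/(m²·K).
τ = C / λ = 2.78×10^8 / 24.56 = 1.13×10^7 s.
Fraction reached: 1 − e^(−t/τ) = 0.28 ⇒ t = −τ ln(1 − 0.28) = τ × 0.329.
t = 3.72×10^6 s = 43.0 days.

43.0 days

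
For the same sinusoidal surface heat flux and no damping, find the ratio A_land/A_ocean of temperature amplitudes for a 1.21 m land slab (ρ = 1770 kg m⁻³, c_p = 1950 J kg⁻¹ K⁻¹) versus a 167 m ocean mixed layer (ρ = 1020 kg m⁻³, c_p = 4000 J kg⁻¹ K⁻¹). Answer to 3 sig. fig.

163

C_ocean = 1020 × 4000 × 167 = 6.81×10^8 J/(m²·K).
C_land = 1770 × 1950 × 1.21 = 4.18×10^6 J/(m²·K).
Undamped amplitude ∝ 1/C, so A_land/A_ocean = C_ocean/C_land = 163.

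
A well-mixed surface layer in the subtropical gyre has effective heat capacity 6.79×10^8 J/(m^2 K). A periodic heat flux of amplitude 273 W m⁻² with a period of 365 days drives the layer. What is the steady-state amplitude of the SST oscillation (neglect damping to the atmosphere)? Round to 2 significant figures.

2.0 K

Areal heat capacity C = 6.79×10^8 J/(m^2 K) (given).
Angular frequency ω = 2π / T = 2π / 3.15×10^7 s = 1.99×10^-7 s⁻¹.
Cω = 6.79×10^8 × 1.99×10^-7 = 135 W/(m²·K).
Amplitude A = F₀ / (Cω) = 273 / 135 = 2.02 K.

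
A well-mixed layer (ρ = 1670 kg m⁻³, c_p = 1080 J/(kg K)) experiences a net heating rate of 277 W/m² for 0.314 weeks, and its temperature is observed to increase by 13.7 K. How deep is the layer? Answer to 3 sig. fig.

2.13 m

Heat input Q = F Δt = 277 × 1.90×10^5 s = 5.26×10^7 J/m².
Required areal heat capacity C = Q / ΔT = 3.84×10^6 J/(m²·K).
Depth D = C / (ρ c_p) = 3.84×10^6 / (1670 × 1080) = 2.13 m.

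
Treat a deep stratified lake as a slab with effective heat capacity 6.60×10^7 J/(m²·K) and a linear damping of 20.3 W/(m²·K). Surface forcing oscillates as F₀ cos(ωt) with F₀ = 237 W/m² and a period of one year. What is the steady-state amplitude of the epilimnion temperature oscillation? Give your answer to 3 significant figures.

9.80 K

Areal heat capacity C = 6.60×10^7 J/(m²·K) (given).
Angular frequency ω = 2π / T = 2π / 3.15×10^7 s = 1.99×10^-7 s⁻¹.
√((Cω)² + λ²) = √((13.1)² + 20.3²) = 24.2 W/(m²·K).
Amplitude A = F₀ / √((Cω)²+λ²) = 237 / 24.2 = 9.80 K.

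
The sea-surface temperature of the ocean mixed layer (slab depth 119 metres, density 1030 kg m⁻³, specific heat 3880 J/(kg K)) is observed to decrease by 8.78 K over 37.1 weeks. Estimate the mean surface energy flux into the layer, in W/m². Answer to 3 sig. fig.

-186

Areal heat capacity C = ρ c_p D = 1030 × 3880 × 119 = 4.76×10^8 J m⁻² K⁻¹.
Required heat per unit area: Q = C ΔT = 4.76×10^8 × -8.78 = -4.18×10^9 J/m².
Flux F = Q / Δt = -4.18×10^9 / 2.24×10^7 s = -186 W/m².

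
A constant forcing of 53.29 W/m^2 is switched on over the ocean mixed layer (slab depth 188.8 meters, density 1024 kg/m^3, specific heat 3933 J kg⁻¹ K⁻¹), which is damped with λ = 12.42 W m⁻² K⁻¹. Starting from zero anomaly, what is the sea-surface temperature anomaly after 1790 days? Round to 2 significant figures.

3.9 K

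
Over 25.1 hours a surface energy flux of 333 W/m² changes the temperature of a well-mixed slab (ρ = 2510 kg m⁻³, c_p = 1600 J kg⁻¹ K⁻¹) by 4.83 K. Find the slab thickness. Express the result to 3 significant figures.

1.55 m

Heat input Q = F Δt = 333 × 90400 s = 3.01×10^7 J/m².
Required areal heat capacity C = Q / ΔT = 6.23×10^6 J/(m²·K).
Depth D = C / (ρ c_p) = 6.23×10^6 / (2510 × 1600) = 1.55 m.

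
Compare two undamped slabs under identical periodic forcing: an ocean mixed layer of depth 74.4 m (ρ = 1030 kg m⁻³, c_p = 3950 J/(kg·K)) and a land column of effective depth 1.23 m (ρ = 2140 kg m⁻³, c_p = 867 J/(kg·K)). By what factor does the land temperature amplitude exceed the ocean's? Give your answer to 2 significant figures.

130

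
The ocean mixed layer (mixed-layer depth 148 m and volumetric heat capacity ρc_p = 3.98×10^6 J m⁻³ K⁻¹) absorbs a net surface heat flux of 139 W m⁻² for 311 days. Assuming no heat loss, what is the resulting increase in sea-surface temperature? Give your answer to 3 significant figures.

Areal heat capacity C = ρc_p × D = 3.98×10^6 × 148 = 5.89×10^8 J m⁻² K⁻¹.
Net heat input Q = F Δt = 139 × (311 days × 86400 s/day) = 3.73×10^9 J/m².
ΔT = Q / C = 3.73×10^9 / 5.89×10^8 = 6.34 K.

6.34 K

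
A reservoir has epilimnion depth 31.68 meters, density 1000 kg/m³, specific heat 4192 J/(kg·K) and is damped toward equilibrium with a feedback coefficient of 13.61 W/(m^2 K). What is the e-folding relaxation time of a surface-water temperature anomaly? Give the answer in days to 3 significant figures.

113 days

Areal heat capacity C = ρ c_p D = 1000 × 4192 × 31.68 = 1.33×10^8 J/(m²·K).
Relaxation time τ = C / λ = 1.33×10^8 / 13.61 = 9.76×10^6 s.
In days: 9.76×10^6 s / (86400 s/day) = 113 days.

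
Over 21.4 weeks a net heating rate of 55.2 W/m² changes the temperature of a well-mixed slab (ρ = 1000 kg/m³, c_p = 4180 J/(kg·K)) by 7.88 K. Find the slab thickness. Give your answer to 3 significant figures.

21.7 m

Heat input Q = F Δt = 55.2 × 1.29×10^7 s = 7.14×10^8 J/m².
Required areal heat capacity C = Q / ΔT = 9.07×10^7 J/(m²·K).
Depth D = C / (ρ c_p) = 9.07×10^7 / (1000 × 4180) = 21.7 m.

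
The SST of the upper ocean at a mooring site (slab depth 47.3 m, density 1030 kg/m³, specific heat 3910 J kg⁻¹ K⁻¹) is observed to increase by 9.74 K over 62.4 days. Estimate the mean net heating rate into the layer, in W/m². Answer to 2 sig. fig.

340

Areal heat capacity C = ρ c_p D = 1030 × 3910 × 47.3 = 1.90×10^8 J/(m^2 K).
Required heat per unit area: Q = C ΔT = 1.90×10^8 × 9.74 = 1.86×10^9 J/m².
Flux F = Q / Δt = 1.86×10^9 / 5.39×10^6 s = 344 W/m².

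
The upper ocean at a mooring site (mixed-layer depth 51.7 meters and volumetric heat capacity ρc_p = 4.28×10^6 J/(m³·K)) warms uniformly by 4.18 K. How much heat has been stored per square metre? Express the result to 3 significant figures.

Areal heat capacity C = ρc_p × D = 4.28×10^6 × 51.7 = 2.21×10^8 J/(m²·K).
ΔQ = C ΔT = 2.21×10^8 × 4.18 = 9.25×10^8 J/m².

9.25×10^8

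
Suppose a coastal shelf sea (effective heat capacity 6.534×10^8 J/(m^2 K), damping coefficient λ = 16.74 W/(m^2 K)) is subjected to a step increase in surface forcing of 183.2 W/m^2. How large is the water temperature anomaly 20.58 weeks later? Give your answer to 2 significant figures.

3.0 K

Areal heat capacity C = 6.534×10^8 J/(m^2 K) (given).
τ = C / λ = 6.53×10^8 / 16.74 = 3.90×10^7 s.
Equilibrium anomaly ΔT_eq = F / λ = 183.2 / 16.74 = 10.9 K.
t = 20.58 weeks = 1.24×10^7 s, so t/τ = 0.319.
ΔT(t) = ΔT_eq (1 − e^(−t/τ)) = 10.9 × (1 − e^−0.319) = 2.99 K.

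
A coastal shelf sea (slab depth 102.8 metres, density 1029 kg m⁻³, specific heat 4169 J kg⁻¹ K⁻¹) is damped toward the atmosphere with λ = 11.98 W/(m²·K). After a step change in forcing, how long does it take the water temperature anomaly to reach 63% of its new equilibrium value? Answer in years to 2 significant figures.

Areal heat capacity C = ρ c_p D = 1029 × 4169 × 102.8 = 4.41×10^8 J/(m^2 K).
τ = C / λ = 4.41×10^8 / 11.98 = 3.68×10^7 s.
Fraction reached: 1 − e^(−t/τ) = 0.63 ⇒ t = −τ ln(1 − 0.63) = τ × 0.994.
t = 3.66×10^7 s = 1.16 years.

1.2 years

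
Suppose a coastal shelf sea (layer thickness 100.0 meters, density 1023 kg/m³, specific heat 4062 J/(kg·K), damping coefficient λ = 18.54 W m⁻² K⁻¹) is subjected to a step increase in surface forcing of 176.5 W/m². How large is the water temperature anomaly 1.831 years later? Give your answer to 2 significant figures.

8.8 K

Areal heat capacity C = ρ c_p D = 1023 × 4062 × 100.0 = 4.16×10^8 J/(m^2 K).
τ = C / λ = 4.16×10^8 / 18.54 = 2.24×10^7 s.
Equilibrium anomaly ΔT_eq = F / λ = 176.5 / 18.54 = 9.52 K.
t = 1.831 years = 5.78×10^7 s, so t/τ = 2.58.
ΔT(t) = ΔT_eq (1 − e^(−t/τ)) = 9.52 × (1 − e^−2.58) = 8.80 K.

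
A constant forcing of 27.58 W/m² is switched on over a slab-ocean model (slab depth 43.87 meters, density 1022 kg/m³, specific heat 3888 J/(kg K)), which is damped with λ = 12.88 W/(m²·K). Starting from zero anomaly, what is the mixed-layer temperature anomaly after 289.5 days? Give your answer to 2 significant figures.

1.8 K

Areal heat capacity C = ρ c_p D = 1022 × 3888 × 43.87 = 1.74×10^8 J m⁻² K⁻¹.
τ = C / λ = 1.74×10^8 / 12.88 = 1.35×10^7 s.
Equilibrium anomaly ΔT_eq = F / λ = 27.58 / 12.88 = 2.14 K.
t = 289.5 days = 2.50×10^7 s, so t/τ = 1.85.
ΔT(t) = ΔT_eq (1 − e^(−t/τ)) = 2.14 × (1 − e^−1.85) = 1.80 K.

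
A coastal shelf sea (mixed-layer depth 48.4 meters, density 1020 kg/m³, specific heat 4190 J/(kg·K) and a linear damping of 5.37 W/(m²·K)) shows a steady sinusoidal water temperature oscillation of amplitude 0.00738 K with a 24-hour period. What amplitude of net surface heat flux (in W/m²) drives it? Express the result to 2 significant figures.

Areal heat capacity C = ρ c_p D = 1020 × 4190 × 48.4 = 2.07×10^8 J/(m^2 K).
ω = 2π / 86400 s = 7.27×10^-5 s⁻¹.
√((Cω)² + λ²) = √((15000)² + 5.37²) = 15000 W/(m²·K).
F₀ = A × √((Cω)²+λ²) = 0.00738 × 15000 = 111 W/m².

110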